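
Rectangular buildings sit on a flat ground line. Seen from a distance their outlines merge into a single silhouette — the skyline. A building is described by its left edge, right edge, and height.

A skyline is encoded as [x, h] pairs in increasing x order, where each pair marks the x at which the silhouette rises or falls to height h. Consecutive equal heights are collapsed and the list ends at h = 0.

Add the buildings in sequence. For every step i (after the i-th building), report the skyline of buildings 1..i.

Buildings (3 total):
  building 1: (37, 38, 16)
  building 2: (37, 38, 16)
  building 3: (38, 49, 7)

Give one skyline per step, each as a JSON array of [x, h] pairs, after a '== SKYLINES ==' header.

== SKYLINES ==
[[37,16],[38,0]]
[[37,16],[38,0]]
[[37,16],[38,7],[49,0]]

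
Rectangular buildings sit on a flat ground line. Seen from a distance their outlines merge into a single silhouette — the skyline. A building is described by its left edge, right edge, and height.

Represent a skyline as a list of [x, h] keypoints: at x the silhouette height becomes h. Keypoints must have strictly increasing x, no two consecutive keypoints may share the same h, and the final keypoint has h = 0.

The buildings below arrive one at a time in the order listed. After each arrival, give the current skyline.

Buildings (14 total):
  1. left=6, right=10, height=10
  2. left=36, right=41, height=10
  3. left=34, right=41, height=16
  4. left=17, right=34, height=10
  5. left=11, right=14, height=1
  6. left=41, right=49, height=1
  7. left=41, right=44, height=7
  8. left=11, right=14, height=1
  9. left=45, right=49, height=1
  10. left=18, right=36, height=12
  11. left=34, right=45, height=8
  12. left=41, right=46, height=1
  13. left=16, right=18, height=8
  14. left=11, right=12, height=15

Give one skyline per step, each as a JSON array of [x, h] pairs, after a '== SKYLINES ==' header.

== SKYLINES ==
[[6,10],[10,0]]
[[6,10],[10,0],[36,10],[41,0]]
[[6,10],[10,0],[34,16],[41,0]]
[[6,10],[10,0],[17,10],[34,16],[41,0]]
[[6,10],[10,0],[11,1],[14,0],[17,10],[34,16],[41,0]]
[[6,10],[10,0],[11,1],[14,0],[17,10],[34,16],[41,1],[49,0]]
[[6,10],[10,0],[11,1],[14,0],[17,10],[34,16],[41,7],[44,1],[49,0]]
[[6,10],[10,0],[11,1],[14,0],[17,10],[34,16],[41,7],[44,1],[49,0]]
[[6,10],[10,0],[11,1],[14,0],[17,10],[34,16],[41,7],[44,1],[49,0]]
[[6,10],[10,0],[11,1],[14,0],[17,10],[18,12],[34,16],[41,7],[44,1],[49,0]]
[[6,10],[10,0],[11,1],[14,0],[17,10],[18,12],[34,16],[41,8],[45,1],[49,0]]
[[6,10],[10,0],[11,1],[14,0],[17,10],[18,12],[34,16],[41,8],[45,1],[49,0]]
[[6,10],[10,0],[11,1],[14,0],[16,8],[17,10],[18,12],[34,16],[41,8],[45,1],[49,0]]
[[6,10],[10,0],[11,15],[12,1],[14,0],[16,8],[17,10],[18,12],[34,16],[41,8],[45,1],[49,0]]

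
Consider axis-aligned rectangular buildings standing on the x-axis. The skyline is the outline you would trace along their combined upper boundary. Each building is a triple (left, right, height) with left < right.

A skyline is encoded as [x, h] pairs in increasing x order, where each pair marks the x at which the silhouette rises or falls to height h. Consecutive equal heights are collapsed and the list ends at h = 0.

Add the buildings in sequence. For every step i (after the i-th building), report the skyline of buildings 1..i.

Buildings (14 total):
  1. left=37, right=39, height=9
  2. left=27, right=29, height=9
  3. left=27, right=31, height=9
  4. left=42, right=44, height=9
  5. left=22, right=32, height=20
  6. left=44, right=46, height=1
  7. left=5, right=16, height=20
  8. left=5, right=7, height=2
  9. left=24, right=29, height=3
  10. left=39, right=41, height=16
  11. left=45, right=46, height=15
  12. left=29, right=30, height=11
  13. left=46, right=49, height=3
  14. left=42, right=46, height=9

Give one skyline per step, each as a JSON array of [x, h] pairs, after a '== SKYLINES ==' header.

== SKYLINES ==
[[37,9],[39,0]]
[[27,9],[29,0],[37,9],[39,0]]
[[27,9],[31,0],[37,9],[39,0]]
[[27,9],[31,0],[37,9],[39,0],[42,9],[44,0]]
[[22,20],[32,0],[37,9],[39,0],[42,9],[44,0]]
[[22,20],[32,0],[37,9],[39,0],[42,9],[44,1],[46,0]]
[[5,20],[16,0],[22,20],[32,0],[37,9],[39,0],[42,9],[44,1],[46,0]]
[[5,20],[16,0],[22,20],[32,0],[37,9],[39,0],[42,9],[44,1],[46,0]]
[[5,20],[16,0],[22,20],[32,0],[37,9],[39,0],[42,9],[44,1],[46,0]]
[[5,20],[16,0],[22,20],[32,0],[37,9],[39,16],[41,0],[42,9],[44,1],[46,0]]
[[5,20],[16,0],[22,20],[32,0],[37,9],[39,16],[41,0],[42,9],[44,1],[45,15],[46,0]]
[[5,20],[16,0],[22,20],[32,0],[37,9],[39,16],[41,0],[42,9],[44,1],[45,15],[46,0]]
[[5,20],[16,0],[22,20],[32,0],[37,9],[39,16],[41,0],[42,9],[44,1],[45,15],[46,3],[49,0]]
[[5,20],[16,0],[22,20],[32,0],[37,9],[39,16],[41,0],[42,9],[45,15],[46,3],[49,0]]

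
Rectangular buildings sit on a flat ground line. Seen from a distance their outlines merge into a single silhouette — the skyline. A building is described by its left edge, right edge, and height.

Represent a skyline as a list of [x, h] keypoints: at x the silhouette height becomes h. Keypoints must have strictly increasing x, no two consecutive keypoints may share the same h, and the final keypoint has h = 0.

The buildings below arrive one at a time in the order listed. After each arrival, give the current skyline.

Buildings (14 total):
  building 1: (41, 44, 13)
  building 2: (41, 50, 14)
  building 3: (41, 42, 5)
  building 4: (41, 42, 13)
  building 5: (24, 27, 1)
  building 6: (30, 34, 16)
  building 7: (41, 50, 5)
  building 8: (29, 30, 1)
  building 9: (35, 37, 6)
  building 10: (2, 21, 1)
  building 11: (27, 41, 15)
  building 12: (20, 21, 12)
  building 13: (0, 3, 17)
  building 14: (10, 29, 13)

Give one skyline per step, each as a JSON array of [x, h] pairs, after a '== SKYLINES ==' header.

== SKYLINES ==
[[41,13],[44,0]]
[[41,14],[50,0]]
[[41,14],[50,0]]
[[41,14],[50,0]]
[[24,1],[27,0],[41,14],[50,0]]
[[24,1],[27,0],[30,16],[34,0],[41,14],[50,0]]
[[24,1],[27,0],[30,16],[34,0],[41,14],[50,0]]
[[24,1],[27,0],[29,1],[30,16],[34,0],[41,14],[50,0]]
[[24,1],[27,0],[29,1],[30,16],[34,0],[35,6],[37,0],[41,14],[50,0]]
[[2,1],[21,0],[24,1],[27,0],[29,1],[30,16],[34,0],[35,6],[37,0],[41,14],[50,0]]
[[2,1],[21,0],[24,1],[27,15],[30,16],[34,15],[41,14],[50,0]]
[[2,1],[20,12],[21,0],[24,1],[27,15],[30,16],[34,15],[41,14],[50,0]]
[[0,17],[3,1],[20,12],[21,0],[24,1],[27,15],[30,16],[34,15],[41,14],[50,0]]
[[0,17],[3,1],[10,13],[27,15],[30,16],[34,15],[41,14],[50,0]]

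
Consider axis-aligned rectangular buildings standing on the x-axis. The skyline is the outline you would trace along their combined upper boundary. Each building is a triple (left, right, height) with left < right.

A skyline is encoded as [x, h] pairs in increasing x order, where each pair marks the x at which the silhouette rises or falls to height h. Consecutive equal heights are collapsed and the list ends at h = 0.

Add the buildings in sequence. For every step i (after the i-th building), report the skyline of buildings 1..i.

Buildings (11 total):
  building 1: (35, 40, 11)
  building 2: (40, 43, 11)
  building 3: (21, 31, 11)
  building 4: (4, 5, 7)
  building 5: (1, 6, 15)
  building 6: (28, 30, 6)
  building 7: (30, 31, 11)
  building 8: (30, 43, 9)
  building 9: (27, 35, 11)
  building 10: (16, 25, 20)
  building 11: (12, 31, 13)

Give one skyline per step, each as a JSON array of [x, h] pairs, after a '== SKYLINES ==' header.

== SKYLINES ==
[[35,11],[40,0]]
[[35,11],[43,0]]
[[21,11],[31,0],[35,11],[43,0]]
[[4,7],[5,0],[21,11],[31,0],[35,11],[43,0]]
[[1,15],[6,0],[21,11],[31,0],[35,11],[43,0]]
[[1,15],[6,0],[21,11],[31,0],[35,11],[43,0]]
[[1,15],[6,0],[21,11],[31,0],[35,11],[43,0]]
[[1,15],[6,0],[21,11],[31,9],[35,11],[43,0]]
[[1,15],[6,0],[21,11],[43,0]]
[[1,15],[6,0],[16,20],[25,11],[43,0]]
[[1,15],[6,0],[12,13],[16,20],[25,13],[31,11],[43,0]]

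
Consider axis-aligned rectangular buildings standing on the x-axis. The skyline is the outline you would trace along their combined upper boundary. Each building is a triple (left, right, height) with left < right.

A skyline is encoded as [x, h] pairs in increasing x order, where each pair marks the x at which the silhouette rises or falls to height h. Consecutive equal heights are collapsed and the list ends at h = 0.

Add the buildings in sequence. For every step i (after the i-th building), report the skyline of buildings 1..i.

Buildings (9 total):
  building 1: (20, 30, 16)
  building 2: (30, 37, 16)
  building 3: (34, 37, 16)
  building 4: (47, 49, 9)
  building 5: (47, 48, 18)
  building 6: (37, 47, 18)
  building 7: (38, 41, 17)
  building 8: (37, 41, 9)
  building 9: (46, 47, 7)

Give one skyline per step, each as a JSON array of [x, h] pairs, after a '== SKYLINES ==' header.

== SKYLINES ==
[[20,16],[30,0]]
[[20,16],[37,0]]
[[20,16],[37,0]]
[[20,16],[37,0],[47,9],[49,0]]
[[20,16],[37,0],[47,18],[48,9],[49,0]]
[[20,16],[37,18],[48,9],[49,0]]
[[20,16],[37,18],[48,9],[49,0]]
[[20,16],[37,18],[48,9],[49,0]]
[[20,16],[37,18],[48,9],[49,0]]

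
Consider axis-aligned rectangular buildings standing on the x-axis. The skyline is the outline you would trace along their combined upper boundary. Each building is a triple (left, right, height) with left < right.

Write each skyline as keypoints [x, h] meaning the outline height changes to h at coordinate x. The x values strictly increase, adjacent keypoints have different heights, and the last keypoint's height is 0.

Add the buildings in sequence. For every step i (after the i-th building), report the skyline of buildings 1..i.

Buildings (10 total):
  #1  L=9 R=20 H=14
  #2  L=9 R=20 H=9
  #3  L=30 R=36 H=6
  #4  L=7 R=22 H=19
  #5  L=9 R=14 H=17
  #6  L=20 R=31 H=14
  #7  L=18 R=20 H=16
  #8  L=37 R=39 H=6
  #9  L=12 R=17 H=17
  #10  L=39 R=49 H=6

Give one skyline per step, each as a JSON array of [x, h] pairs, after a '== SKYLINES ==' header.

== SKYLINES ==
[[9,14],[20,0]]
[[9,14],[20,0]]
[[9,14],[20,0],[30,6],[36,0]]
[[7,19],[22,0],[30,6],[36,0]]
[[7,19],[22,0],[30,6],[36,0]]
[[7,19],[22,14],[31,6],[36,0]]
[[7,19],[22,14],[31,6],[36,0]]
[[7,19],[22,14],[31,6],[36,0],[37,6],[39,0]]
[[7,19],[22,14],[31,6],[36,0],[37,6],[39,0]]
[[7,19],[22,14],[31,6],[36,0],[37,6],[49,0]]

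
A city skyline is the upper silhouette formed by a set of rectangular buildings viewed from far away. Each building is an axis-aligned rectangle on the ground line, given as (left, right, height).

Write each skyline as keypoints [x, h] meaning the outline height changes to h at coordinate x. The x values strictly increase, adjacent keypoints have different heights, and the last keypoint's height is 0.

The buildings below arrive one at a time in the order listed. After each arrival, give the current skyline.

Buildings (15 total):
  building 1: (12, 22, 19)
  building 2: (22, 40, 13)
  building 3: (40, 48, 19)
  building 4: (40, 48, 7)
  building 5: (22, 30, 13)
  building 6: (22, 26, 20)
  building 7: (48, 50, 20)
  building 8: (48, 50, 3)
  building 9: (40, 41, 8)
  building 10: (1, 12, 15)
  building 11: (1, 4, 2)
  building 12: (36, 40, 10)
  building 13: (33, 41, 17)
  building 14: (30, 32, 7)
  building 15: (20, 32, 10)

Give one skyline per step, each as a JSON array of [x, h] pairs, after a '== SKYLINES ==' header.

== SKYLINES ==
[[12,19],[22,0]]
[[12,19],[22,13],[40,0]]
[[12,19],[22,13],[40,19],[48,0]]
[[12,19],[22,13],[40,19],[48,0]]
[[12,19],[22,13],[40,19],[48,0]]
[[12,19],[22,20],[26,13],[40,19],[48,0]]
[[12,19],[22,20],[26,13],[40,19],[48,20],[50,0]]
[[12,19],[22,20],[26,13],[40,19],[48,20],[50,0]]
[[12,19],[22,20],[26,13],[40,19],[48,20],[50,0]]
[[1,15],[12,19],[22,20],[26,13],[40,19],[48,20],[50,0]]
[[1,15],[12,19],[22,20],[26,13],[40,19],[48,20],[50,0]]
[[1,15],[12,19],[22,20],[26,13],[40,19],[48,20],[50,0]]
[[1,15],[12,19],[22,20],[26,13],[33,17],[40,19],[48,20],[50,0]]
[[1,15],[12,19],[22,20],[26,13],[33,17],[40,19],[48,20],[50,0]]
[[1,15],[12,19],[22,20],[26,13],[33,17],[40,19],[48,20],[50,0]]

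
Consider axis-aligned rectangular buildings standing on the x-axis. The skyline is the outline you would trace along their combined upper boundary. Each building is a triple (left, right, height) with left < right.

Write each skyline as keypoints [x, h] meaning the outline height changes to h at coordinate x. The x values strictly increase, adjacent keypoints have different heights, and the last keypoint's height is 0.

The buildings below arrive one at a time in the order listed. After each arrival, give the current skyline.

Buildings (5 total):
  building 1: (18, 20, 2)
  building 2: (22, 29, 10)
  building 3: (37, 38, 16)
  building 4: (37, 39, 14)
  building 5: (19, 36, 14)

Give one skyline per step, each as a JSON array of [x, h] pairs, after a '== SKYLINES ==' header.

== SKYLINES ==
[[18,2],[20,0]]
[[18,2],[20,0],[22,10],[29,0]]
[[18,2],[20,0],[22,10],[29,0],[37,16],[38,0]]
[[18,2],[20,0],[22,10],[29,0],[37,16],[38,14],[39,0]]
[[18,2],[19,14],[36,0],[37,16],[38,14],[39,0]]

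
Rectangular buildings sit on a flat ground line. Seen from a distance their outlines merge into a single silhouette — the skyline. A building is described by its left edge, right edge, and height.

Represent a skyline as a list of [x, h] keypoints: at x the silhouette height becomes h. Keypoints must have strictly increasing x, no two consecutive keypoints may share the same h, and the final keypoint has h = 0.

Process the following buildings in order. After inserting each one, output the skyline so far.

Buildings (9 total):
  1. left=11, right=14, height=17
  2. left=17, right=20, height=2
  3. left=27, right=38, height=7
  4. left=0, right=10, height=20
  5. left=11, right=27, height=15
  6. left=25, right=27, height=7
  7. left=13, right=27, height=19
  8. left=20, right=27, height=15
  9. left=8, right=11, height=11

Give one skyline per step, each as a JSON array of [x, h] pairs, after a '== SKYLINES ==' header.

== SKYLINES ==
[[11,17],[14,0]]
[[11,17],[14,0],[17,2],[20,0]]
[[11,17],[14,0],[17,2],[20,0],[27,7],[38,0]]
[[0,20],[10,0],[11,17],[14,0],[17,2],[20,0],[27,7],[38,0]]
[[0,20],[10,0],[11,17],[14,15],[27,7],[38,0]]
[[0,20],[10,0],[11,17],[14,15],[27,7],[38,0]]
[[0,20],[10,0],[11,17],[13,19],[27,7],[38,0]]
[[0,20],[10,0],[11,17],[13,19],[27,7],[38,0]]
[[0,20],[10,11],[11,17],[13,19],[27,7],[38,0]]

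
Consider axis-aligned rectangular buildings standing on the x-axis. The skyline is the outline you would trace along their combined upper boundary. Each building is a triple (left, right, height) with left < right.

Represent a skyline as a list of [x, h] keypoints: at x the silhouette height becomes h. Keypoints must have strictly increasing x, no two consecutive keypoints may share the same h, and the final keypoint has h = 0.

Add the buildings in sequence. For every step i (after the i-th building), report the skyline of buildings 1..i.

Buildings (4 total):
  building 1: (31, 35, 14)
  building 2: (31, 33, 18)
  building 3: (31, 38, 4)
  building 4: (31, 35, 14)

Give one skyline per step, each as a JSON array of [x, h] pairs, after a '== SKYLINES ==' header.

== SKYLINES ==
[[31,14],[35,0]]
[[31,18],[33,14],[35,0]]
[[31,18],[33,14],[35,4],[38,0]]
[[31,18],[33,14],[35,4],[38,0]]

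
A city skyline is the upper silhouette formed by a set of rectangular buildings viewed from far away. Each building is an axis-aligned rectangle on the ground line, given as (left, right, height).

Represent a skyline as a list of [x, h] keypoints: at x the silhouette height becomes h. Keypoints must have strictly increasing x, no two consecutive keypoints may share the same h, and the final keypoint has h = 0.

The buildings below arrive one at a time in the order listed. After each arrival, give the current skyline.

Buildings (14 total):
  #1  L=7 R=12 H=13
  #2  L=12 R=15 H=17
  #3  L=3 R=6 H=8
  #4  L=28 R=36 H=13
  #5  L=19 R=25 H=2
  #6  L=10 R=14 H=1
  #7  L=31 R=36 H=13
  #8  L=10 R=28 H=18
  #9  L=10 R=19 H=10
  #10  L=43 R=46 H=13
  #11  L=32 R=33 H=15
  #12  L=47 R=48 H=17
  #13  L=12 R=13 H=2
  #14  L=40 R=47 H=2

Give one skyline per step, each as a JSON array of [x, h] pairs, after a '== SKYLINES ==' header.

== SKYLINES ==
[[7,13],[12,0]]
[[7,13],[12,17],[15,0]]
[[3,8],[6,0],[7,13],[12,17],[15,0]]
[[3,8],[6,0],[7,13],[12,17],[15,0],[28,13],[36,0]]
[[3,8],[6,0],[7,13],[12,17],[15,0],[19,2],[25,0],[28,13],[36,0]]
[[3,8],[6,0],[7,13],[12,17],[15,0],[19,2],[25,0],[28,13],[36,0]]
[[3,8],[6,0],[7,13],[12,17],[15,0],[19,2],[25,0],[28,13],[36,0]]
[[3,8],[6,0],[7,13],[10,18],[28,13],[36,0]]
[[3,8],[6,0],[7,13],[10,18],[28,13],[36,0]]
[[3,8],[6,0],[7,13],[10,18],[28,13],[36,0],[43,13],[46,0]]
[[3,8],[6,0],[7,13],[10,18],[28,13],[32,15],[33,13],[36,0],[43,13],[46,0]]
[[3,8],[6,0],[7,13],[10,18],[28,13],[32,15],[33,13],[36,0],[43,13],[46,0],[47,17],[48,0]]
[[3,8],[6,0],[7,13],[10,18],[28,13],[32,15],[33,13],[36,0],[43,13],[46,0],[47,17],[48,0]]
[[3,8],[6,0],[7,13],[10,18],[28,13],[32,15],[33,13],[36,0],[40,2],[43,13],[46,2],[47,17],[48,0]]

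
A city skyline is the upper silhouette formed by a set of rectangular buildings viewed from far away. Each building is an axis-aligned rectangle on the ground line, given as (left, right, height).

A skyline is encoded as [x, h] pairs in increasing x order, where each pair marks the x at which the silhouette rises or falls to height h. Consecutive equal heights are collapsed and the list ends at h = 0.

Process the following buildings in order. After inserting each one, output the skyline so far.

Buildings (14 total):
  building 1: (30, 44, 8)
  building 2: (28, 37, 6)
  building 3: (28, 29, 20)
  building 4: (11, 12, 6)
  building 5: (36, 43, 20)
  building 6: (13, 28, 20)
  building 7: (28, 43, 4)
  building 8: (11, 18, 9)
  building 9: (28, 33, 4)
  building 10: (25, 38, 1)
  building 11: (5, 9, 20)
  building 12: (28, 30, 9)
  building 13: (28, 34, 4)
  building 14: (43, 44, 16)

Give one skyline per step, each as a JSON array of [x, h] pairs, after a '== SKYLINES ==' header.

== SKYLINES ==
[[30,8],[44,0]]
[[28,6],[30,8],[44,0]]
[[28,20],[29,6],[30,8],[44,0]]
[[11,6],[12,0],[28,20],[29,6],[30,8],[44,0]]
[[11,6],[12,0],[28,20],[29,6],[30,8],[36,20],[43,8],[44,0]]
[[11,6],[12,0],[13,20],[29,6],[30,8],[36,20],[43,8],[44,0]]
[[11,6],[12,0],[13,20],[29,6],[30,8],[36,20],[43,8],[44,0]]
[[11,9],[13,20],[29,6],[30,8],[36,20],[43,8],[44,0]]
[[11,9],[13,20],[29,6],[30,8],[36,20],[43,8],[44,0]]
[[11,9],[13,20],[29,6],[30,8],[36,20],[43,8],[44,0]]
[[5,20],[9,0],[11,9],[13,20],[29,6],[30,8],[36,20],[43,8],[44,0]]
[[5,20],[9,0],[11,9],[13,20],[29,9],[30,8],[36,20],[43,8],[44,0]]
[[5,20],[9,0],[11,9],[13,20],[29,9],[30,8],[36,20],[43,8],[44,0]]
[[5,20],[9,0],[11,9],[13,20],[29,9],[30,8],[36,20],[43,16],[44,0]]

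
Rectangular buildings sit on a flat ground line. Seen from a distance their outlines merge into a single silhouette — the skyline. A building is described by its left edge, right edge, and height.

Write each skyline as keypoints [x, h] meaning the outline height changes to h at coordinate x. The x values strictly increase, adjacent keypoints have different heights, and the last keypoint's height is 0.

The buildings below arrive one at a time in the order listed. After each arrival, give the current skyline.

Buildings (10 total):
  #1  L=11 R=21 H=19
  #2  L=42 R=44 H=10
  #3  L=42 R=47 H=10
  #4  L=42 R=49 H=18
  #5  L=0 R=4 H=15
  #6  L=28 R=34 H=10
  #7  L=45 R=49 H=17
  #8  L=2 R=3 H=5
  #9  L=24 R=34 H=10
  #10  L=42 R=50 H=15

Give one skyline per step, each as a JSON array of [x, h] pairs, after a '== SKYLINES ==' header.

== SKYLINES ==
[[11,19],[21,0]]
[[11,19],[21,0],[42,10],[44,0]]
[[11,19],[21,0],[42,10],[47,0]]
[[11,19],[21,0],[42,18],[49,0]]
[[0,15],[4,0],[11,19],[21,0],[42,18],[49,0]]
[[0,15],[4,0],[11,19],[21,0],[28,10],[34,0],[42,18],[49,0]]
[[0,15],[4,0],[11,19],[21,0],[28,10],[34,0],[42,18],[49,0]]
[[0,15],[4,0],[11,19],[21,0],[28,10],[34,0],[42,18],[49,0]]
[[0,15],[4,0],[11,19],[21,0],[24,10],[34,0],[42,18],[49,0]]
[[0,15],[4,0],[11,19],[21,0],[24,10],[34,0],[42,18],[49,15],[50,0]]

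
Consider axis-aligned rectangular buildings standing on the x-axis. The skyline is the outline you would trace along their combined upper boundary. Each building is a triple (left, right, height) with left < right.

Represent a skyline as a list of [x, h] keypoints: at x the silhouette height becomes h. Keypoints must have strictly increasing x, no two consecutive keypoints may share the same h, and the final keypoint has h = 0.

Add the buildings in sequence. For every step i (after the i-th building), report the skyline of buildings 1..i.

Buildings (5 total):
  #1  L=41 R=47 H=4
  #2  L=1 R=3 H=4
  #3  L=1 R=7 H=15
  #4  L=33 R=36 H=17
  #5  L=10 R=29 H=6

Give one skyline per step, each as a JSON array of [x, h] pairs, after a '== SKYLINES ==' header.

== SKYLINES ==
[[41,4],[47,0]]
[[1,4],[3,0],[41,4],[47,0]]
[[1,15],[7,0],[41,4],[47,0]]
[[1,15],[7,0],[33,17],[36,0],[41,4],[47,0]]
[[1,15],[7,0],[10,6],[29,0],[33,17],[36,0],[41,4],[47,0]]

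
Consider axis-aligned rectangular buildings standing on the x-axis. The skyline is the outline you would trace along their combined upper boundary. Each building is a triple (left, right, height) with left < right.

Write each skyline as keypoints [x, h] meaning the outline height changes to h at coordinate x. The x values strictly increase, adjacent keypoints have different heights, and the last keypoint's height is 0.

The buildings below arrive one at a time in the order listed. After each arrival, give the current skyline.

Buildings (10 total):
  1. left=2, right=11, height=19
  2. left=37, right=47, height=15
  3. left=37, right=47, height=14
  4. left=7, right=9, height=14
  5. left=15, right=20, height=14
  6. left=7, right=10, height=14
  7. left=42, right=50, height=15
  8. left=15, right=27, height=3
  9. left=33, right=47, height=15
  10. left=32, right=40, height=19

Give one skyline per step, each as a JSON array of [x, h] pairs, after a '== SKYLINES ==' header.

== SKYLINES ==
[[2,19],[11,0]]
[[2,19],[11,0],[37,15],[47,0]]
[[2,19],[11,0],[37,15],[47,0]]
[[2,19],[11,0],[37,15],[47,0]]
[[2,19],[11,0],[15,14],[20,0],[37,15],[47,0]]
[[2,19],[11,0],[15,14],[20,0],[37,15],[47,0]]
[[2,19],[11,0],[15,14],[20,0],[37,15],[50,0]]
[[2,19],[11,0],[15,14],[20,3],[27,0],[37,15],[50,0]]
[[2,19],[11,0],[15,14],[20,3],[27,0],[33,15],[50,0]]
[[2,19],[11,0],[15,14],[20,3],[27,0],[32,19],[40,15],[50,0]]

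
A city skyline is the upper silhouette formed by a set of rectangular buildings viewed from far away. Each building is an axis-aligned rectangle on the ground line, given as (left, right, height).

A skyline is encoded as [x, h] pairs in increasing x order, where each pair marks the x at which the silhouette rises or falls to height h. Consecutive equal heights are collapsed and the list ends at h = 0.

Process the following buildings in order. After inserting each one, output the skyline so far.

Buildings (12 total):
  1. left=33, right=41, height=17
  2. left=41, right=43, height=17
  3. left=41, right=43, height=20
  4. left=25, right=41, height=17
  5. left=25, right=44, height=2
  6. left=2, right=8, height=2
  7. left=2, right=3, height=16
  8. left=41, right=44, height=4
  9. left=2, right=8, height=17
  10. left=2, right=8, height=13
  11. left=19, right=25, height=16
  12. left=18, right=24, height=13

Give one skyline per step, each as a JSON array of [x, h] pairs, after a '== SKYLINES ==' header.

== SKYLINES ==
[[33,17],[41,0]]
[[33,17],[43,0]]
[[33,17],[41,20],[43,0]]
[[25,17],[41,20],[43,0]]
[[25,17],[41,20],[43,2],[44,0]]
[[2,2],[8,0],[25,17],[41,20],[43,2],[44,0]]
[[2,16],[3,2],[8,0],[25,17],[41,20],[43,2],[44,0]]
[[2,16],[3,2],[8,0],[25,17],[41,20],[43,4],[44,0]]
[[2,17],[8,0],[25,17],[41,20],[43,4],[44,0]]
[[2,17],[8,0],[25,17],[41,20],[43,4],[44,0]]
[[2,17],[8,0],[19,16],[25,17],[41,20],[43,4],[44,0]]
[[2,17],[8,0],[18,13],[19,16],[25,17],[41,20],[43,4],[44,0]]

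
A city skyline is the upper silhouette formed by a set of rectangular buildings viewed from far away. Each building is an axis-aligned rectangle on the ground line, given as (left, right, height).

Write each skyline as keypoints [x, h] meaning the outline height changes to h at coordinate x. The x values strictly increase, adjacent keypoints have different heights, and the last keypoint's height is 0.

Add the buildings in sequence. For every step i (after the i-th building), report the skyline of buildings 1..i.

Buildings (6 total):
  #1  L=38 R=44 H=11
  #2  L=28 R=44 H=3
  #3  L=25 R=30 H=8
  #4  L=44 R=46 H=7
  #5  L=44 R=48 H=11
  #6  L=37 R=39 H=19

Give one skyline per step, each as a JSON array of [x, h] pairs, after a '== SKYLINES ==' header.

== SKYLINES ==
[[38,11],[44,0]]
[[28,3],[38,11],[44,0]]
[[25,8],[30,3],[38,11],[44,0]]
[[25,8],[30,3],[38,11],[44,7],[46,0]]
[[25,8],[30,3],[38,11],[48,0]]
[[25,8],[30,3],[37,19],[39,11],[48,0]]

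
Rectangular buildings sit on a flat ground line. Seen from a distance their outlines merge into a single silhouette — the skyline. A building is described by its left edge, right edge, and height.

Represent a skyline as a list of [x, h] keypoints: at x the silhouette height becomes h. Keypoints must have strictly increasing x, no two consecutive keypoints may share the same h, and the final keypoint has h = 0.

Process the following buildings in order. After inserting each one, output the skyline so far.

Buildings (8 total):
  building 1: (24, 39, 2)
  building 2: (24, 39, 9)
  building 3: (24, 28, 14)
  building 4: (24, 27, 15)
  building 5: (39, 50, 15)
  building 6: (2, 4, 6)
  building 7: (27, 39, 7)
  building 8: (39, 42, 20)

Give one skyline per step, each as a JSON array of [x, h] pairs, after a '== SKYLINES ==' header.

== SKYLINES ==
[[24,2],[39,0]]
[[24,9],[39,0]]
[[24,14],[28,9],[39,0]]
[[24,15],[27,14],[28,9],[39,0]]
[[24,15],[27,14],[28,9],[39,15],[50,0]]
[[2,6],[4,0],[24,15],[27,14],[28,9],[39,15],[50,0]]
[[2,6],[4,0],[24,15],[27,14],[28,9],[39,15],[50,0]]
[[2,6],[4,0],[24,15],[27,14],[28,9],[39,20],[42,15],[50,0]]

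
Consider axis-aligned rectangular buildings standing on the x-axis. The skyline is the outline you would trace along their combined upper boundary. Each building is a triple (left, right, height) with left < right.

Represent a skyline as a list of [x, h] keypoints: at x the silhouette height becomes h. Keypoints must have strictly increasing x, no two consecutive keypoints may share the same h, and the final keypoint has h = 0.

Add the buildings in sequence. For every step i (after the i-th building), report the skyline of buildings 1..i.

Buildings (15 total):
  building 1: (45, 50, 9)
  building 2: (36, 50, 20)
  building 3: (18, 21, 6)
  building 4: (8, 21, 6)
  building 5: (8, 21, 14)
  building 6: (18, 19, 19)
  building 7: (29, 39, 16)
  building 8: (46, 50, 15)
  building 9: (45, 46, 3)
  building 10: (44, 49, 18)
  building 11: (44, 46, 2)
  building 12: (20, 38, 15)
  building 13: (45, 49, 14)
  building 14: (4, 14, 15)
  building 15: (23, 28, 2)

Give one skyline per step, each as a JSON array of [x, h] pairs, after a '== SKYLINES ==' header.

== SKYLINES ==
[[45,9],[50,0]]
[[36,20],[50,0]]
[[18,6],[21,0],[36,20],[50,0]]
[[8,6],[21,0],[36,20],[50,0]]
[[8,14],[21,0],[36,20],[50,0]]
[[8,14],[18,19],[19,14],[21,0],[36,20],[50,0]]
[[8,14],[18,19],[19,14],[21,0],[29,16],[36,20],[50,0]]
[[8,14],[18,19],[19,14],[21,0],[29,16],[36,20],[50,0]]
[[8,14],[18,19],[19,14],[21,0],[29,16],[36,20],[50,0]]
[[8,14],[18,19],[19,14],[21,0],[29,16],[36,20],[50,0]]
[[8,14],[18,19],[19,14],[21,0],[29,16],[36,20],[50,0]]
[[8,14],[18,19],[19,14],[20,15],[29,16],[36,20],[50,0]]
[[8,14],[18,19],[19,14],[20,15],[29,16],[36,20],[50,0]]
[[4,15],[14,14],[18,19],[19,14],[20,15],[29,16],[36,20],[50,0]]
[[4,15],[14,14],[18,19],[19,14],[20,15],[29,16],[36,20],[50,0]]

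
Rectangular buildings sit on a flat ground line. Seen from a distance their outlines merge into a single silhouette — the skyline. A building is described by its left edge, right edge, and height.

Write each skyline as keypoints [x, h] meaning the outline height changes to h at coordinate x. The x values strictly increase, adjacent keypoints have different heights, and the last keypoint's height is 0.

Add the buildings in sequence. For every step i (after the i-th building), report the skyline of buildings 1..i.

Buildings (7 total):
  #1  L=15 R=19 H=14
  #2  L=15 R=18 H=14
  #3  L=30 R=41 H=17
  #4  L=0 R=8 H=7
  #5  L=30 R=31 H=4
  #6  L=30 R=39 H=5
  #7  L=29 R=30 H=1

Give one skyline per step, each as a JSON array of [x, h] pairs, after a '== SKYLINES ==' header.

== SKYLINES ==
[[15,14],[19,0]]
[[15,14],[19,0]]
[[15,14],[19,0],[30,17],[41,0]]
[[0,7],[8,0],[15,14],[19,0],[30,17],[41,0]]
[[0,7],[8,0],[15,14],[19,0],[30,17],[41,0]]
[[0,7],[8,0],[15,14],[19,0],[30,17],[41,0]]
[[0,7],[8,0],[15,14],[19,0],[29,1],[30,17],[41,0]]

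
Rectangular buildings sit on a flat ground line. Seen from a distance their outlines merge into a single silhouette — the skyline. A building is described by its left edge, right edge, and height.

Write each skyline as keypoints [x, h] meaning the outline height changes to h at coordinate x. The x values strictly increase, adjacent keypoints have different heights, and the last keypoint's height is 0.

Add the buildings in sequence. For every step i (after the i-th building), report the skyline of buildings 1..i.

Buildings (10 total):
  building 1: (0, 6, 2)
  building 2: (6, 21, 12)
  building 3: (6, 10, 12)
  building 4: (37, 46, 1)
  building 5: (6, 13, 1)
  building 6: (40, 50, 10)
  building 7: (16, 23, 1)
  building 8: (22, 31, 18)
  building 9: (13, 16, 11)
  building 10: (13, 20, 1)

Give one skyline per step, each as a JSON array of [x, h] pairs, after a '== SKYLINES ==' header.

== SKYLINES ==
[[0,2],[6,0]]
[[0,2],[6,12],[21,0]]
[[0,2],[6,12],[21,0]]
[[0,2],[6,12],[21,0],[37,1],[46,0]]
[[0,2],[6,12],[21,0],[37,1],[46,0]]
[[0,2],[6,12],[21,0],[37,1],[40,10],[50,0]]
[[0,2],[6,12],[21,1],[23,0],[37,1],[40,10],[50,0]]
[[0,2],[6,12],[21,1],[22,18],[31,0],[37,1],[40,10],[50,0]]
[[0,2],[6,12],[21,1],[22,18],[31,0],[37,1],[40,10],[50,0]]
[[0,2],[6,12],[21,1],[22,18],[31,0],[37,1],[40,10],[50,0]]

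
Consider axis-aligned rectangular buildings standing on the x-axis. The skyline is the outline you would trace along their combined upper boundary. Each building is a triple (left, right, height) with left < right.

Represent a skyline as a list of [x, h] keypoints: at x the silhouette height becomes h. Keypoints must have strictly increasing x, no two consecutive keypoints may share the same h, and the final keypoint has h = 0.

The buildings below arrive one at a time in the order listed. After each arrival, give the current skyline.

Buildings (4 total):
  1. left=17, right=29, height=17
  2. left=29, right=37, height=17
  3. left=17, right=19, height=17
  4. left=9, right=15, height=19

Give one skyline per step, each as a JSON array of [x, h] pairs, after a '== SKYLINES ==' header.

== SKYLINES ==
[[17,17],[29,0]]
[[17,17],[37,0]]
[[17,17],[37,0]]
[[9,19],[15,0],[17,17],[37,0]]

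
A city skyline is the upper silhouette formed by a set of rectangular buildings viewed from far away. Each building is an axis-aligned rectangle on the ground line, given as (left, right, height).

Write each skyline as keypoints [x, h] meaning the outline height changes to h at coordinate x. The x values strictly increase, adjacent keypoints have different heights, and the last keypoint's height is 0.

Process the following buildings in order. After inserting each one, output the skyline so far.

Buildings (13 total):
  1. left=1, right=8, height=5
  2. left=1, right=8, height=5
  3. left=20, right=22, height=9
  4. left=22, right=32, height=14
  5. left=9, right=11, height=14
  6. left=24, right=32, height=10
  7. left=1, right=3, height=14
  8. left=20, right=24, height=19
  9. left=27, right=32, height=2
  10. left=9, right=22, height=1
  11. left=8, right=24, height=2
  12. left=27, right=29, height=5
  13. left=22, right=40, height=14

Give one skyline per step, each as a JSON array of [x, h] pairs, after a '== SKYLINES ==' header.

== SKYLINES ==
[[1,5],[8,0]]
[[1,5],[8,0]]
[[1,5],[8,0],[20,9],[22,0]]
[[1,5],[8,0],[20,9],[22,14],[32,0]]
[[1,5],[8,0],[9,14],[11,0],[20,9],[22,14],[32,0]]
[[1,5],[8,0],[9,14],[11,0],[20,9],[22,14],[32,0]]
[[1,14],[3,5],[8,0],[9,14],[11,0],[20,9],[22,14],[32,0]]
[[1,14],[3,5],[8,0],[9,14],[11,0],[20,19],[24,14],[32,0]]
[[1,14],[3,5],[8,0],[9,14],[11,0],[20,19],[24,14],[32,0]]
[[1,14],[3,5],[8,0],[9,14],[11,1],[20,19],[24,14],[32,0]]
[[1,14],[3,5],[8,2],[9,14],[11,2],[20,19],[24,14],[32,0]]
[[1,14],[3,5],[8,2],[9,14],[11,2],[20,19],[24,14],[32,0]]
[[1,14],[3,5],[8,2],[9,14],[11,2],[20,19],[24,14],[40,0]]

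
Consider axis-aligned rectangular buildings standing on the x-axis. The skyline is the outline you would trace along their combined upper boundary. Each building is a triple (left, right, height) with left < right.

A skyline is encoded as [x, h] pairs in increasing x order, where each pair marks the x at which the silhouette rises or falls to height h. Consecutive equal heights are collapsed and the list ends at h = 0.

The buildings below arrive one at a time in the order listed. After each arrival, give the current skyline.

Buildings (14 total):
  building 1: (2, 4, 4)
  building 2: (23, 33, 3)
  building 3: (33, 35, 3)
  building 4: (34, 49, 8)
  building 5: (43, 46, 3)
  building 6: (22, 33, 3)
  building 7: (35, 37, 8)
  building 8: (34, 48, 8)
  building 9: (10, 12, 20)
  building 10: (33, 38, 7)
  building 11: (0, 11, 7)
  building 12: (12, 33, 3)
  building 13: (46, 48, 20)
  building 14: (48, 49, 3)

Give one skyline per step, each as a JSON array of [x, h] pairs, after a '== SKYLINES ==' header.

== SKYLINES ==
[[2,4],[4,0]]
[[2,4],[4,0],[23,3],[33,0]]
[[2,4],[4,0],[23,3],[35,0]]
[[2,4],[4,0],[23,3],[34,8],[49,0]]
[[2,4],[4,0],[23,3],[34,8],[49,0]]
[[2,4],[4,0],[22,3],[34,8],[49,0]]
[[2,4],[4,0],[22,3],[34,8],[49,0]]
[[2,4],[4,0],[22,3],[34,8],[49,0]]
[[2,4],[4,0],[10,20],[12,0],[22,3],[34,8],[49,0]]
[[2,4],[4,0],[10,20],[12,0],[22,3],[33,7],[34,8],[49,0]]
[[0,7],[10,20],[12,0],[22,3],[33,7],[34,8],[49,0]]
[[0,7],[10,20],[12,3],[33,7],[34,8],[49,0]]
[[0,7],[10,20],[12,3],[33,7],[34,8],[46,20],[48,8],[49,0]]
[[0,7],[10,20],[12,3],[33,7],[34,8],[46,20],[48,8],[49,0]]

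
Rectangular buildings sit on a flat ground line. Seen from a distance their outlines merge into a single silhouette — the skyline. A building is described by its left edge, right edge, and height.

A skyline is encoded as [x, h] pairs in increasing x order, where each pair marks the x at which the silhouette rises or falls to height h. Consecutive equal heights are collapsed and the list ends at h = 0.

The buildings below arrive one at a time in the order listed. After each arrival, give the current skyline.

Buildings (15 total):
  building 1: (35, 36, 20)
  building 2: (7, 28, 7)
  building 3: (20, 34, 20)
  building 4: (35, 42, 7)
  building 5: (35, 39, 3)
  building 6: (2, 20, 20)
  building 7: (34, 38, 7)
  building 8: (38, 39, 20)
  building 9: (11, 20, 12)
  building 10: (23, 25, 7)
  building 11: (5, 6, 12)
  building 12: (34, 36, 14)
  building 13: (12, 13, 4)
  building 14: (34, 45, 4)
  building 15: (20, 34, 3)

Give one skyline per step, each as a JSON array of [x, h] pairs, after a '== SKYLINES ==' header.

== SKYLINES ==
[[35,20],[36,0]]
[[7,7],[28,0],[35,20],[36,0]]
[[7,7],[20,20],[34,0],[35,20],[36,0]]
[[7,7],[20,20],[34,0],[35,20],[36,7],[42,0]]
[[7,7],[20,20],[34,0],[35,20],[36,7],[42,0]]
[[2,20],[34,0],[35,20],[36,7],[42,0]]
[[2,20],[34,7],[35,20],[36,7],[42,0]]
[[2,20],[34,7],[35,20],[36,7],[38,20],[39,7],[42,0]]
[[2,20],[34,7],[35,20],[36,7],[38,20],[39,7],[42,0]]
[[2,20],[34,7],[35,20],[36,7],[38,20],[39,7],[42,0]]
[[2,20],[34,7],[35,20],[36,7],[38,20],[39,7],[42,0]]
[[2,20],[34,14],[35,20],[36,7],[38,20],[39,7],[42,0]]
[[2,20],[34,14],[35,20],[36,7],[38,20],[39,7],[42,0]]
[[2,20],[34,14],[35,20],[36,7],[38,20],[39,7],[42,4],[45,0]]
[[2,20],[34,14],[35,20],[36,7],[38,20],[39,7],[42,4],[45,0]]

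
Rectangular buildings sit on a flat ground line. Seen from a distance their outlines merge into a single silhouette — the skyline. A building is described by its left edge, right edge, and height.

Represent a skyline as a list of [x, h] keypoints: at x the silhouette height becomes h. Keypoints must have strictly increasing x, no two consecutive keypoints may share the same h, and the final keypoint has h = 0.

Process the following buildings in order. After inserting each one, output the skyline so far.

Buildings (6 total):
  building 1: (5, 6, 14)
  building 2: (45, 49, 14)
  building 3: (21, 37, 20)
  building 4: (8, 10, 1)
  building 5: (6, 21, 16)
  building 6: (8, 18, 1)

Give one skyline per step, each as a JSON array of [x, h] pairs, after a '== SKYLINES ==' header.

== SKYLINES ==
[[5,14],[6,0]]
[[5,14],[6,0],[45,14],[49,0]]
[[5,14],[6,0],[21,20],[37,0],[45,14],[49,0]]
[[5,14],[6,0],[8,1],[10,0],[21,20],[37,0],[45,14],[49,0]]
[[5,14],[6,16],[21,20],[37,0],[45,14],[49,0]]
[[5,14],[6,16],[21,20],[37,0],[45,14],[49,0]]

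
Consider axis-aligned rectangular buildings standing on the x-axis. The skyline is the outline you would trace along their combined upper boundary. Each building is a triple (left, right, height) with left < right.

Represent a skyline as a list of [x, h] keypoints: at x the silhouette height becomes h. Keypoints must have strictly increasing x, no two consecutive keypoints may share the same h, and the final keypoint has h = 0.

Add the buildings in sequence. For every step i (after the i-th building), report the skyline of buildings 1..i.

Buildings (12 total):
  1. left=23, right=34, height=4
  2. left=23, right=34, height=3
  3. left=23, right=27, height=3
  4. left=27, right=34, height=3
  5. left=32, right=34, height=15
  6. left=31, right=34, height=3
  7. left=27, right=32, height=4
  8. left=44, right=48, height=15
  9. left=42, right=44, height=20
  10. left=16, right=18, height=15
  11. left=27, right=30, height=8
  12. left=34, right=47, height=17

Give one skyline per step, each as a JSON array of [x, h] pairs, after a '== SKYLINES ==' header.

== SKYLINES ==
[[23,4],[34,0]]
[[23,4],[34,0]]
[[23,4],[34,0]]
[[23,4],[34,0]]
[[23,4],[32,15],[34,0]]
[[23,4],[32,15],[34,0]]
[[23,4],[32,15],[34,0]]
[[23,4],[32,15],[34,0],[44,15],[48,0]]
[[23,4],[32,15],[34,0],[42,20],[44,15],[48,0]]
[[16,15],[18,0],[23,4],[32,15],[34,0],[42,20],[44,15],[48,0]]
[[16,15],[18,0],[23,4],[27,8],[30,4],[32,15],[34,0],[42,20],[44,15],[48,0]]
[[16,15],[18,0],[23,4],[27,8],[30,4],[32,15],[34,17],[42,20],[44,17],[47,15],[48,0]]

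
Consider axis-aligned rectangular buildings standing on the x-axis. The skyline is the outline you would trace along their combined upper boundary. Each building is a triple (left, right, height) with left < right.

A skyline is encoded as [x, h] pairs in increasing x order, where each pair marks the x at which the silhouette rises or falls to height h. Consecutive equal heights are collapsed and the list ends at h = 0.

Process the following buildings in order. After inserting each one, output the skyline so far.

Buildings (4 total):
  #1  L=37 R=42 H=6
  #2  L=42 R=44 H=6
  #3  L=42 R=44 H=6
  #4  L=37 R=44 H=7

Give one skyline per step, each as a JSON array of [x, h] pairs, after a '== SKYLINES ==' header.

== SKYLINES ==
[[37,6],[42,0]]
[[37,6],[44,0]]
[[37,6],[44,0]]
[[37,7],[44,0]]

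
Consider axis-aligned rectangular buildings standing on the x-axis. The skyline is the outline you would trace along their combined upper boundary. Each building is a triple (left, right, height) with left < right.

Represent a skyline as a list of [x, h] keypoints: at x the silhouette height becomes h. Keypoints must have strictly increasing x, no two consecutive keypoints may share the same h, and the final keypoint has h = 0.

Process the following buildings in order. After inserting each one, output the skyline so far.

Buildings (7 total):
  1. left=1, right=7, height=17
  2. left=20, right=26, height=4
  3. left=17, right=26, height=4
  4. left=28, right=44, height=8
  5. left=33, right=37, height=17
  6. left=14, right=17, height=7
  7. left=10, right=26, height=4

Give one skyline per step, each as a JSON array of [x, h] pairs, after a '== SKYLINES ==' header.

== SKYLINES ==
[[1,17],[7,0]]
[[1,17],[7,0],[20,4],[26,0]]
[[1,17],[7,0],[17,4],[26,0]]
[[1,17],[7,0],[17,4],[26,0],[28,8],[44,0]]
[[1,17],[7,0],[17,4],[26,0],[28,8],[33,17],[37,8],[44,0]]
[[1,17],[7,0],[14,7],[17,4],[26,0],[28,8],[33,17],[37,8],[44,0]]
[[1,17],[7,0],[10,4],[14,7],[17,4],[26,0],[28,8],[33,17],[37,8],[44,0]]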